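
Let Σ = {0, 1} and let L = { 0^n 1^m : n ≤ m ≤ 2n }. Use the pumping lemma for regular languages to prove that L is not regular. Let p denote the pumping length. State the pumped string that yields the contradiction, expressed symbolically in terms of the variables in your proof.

0^{p+k} 1^p

Suppose for contradiction that L is regular, and let p be the pumping length.
Take w = 0^p 1^p ∈ L (since p ≤ p ≤ 2p), with |w| = 2p ≥ p.
The pumping lemma gives a decomposition w = xyz where |xy| ≤ p and |y| ≥ 1.
Since the first p symbols of w are all 0's and |xy| ≤ p, y lies entirely in the leading 0-block: y = 0^k for some k with 1 ≤ k ≤ p.
Pump with i = 2: xy^2z = 0^{p+k} 1^p. Now n = p+k > p = m, so the condition n ≤ m fails. Thus xy^2z ∉ L.
This contradicts the pumping lemma, so L is not regular.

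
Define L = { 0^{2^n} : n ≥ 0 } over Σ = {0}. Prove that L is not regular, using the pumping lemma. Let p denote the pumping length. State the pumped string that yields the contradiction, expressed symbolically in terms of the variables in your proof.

Assume L is regular; let p be its pumping constant.
Take w = 0^{2^p} ∈ L with |w| = 2^p ≥ p.
Write w = xyz as guaranteed by the lemma, with |xy| ≤ p and |y| > 0.
Then y = 0^k for some k with 1 ≤ k ≤ p.
Pump with i = 2: xy^2z = 0^{2^p+k}. Since 1 ≤ k ≤ p < 2^p, we have 2^p < 2^p+k < 2^{p+1}, so 2^p+k is not a power of 2. So xy^2z ∉ L.
This contradicts the pumping lemma, so L is not regular.

0^{2^p+k}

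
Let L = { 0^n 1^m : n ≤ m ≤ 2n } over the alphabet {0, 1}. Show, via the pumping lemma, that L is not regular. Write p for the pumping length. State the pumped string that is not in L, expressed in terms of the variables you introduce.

Assume L is regular. Let p be the pumping length given by the pumping lemma.
Take w = 0^p 1^p ∈ L (since p ≤ p ≤ 2p), with |w| = 2p ≥ p.
Write w = xyz as guaranteed by the lemma, with |xy| ≤ p and y is nonempty.
Since the first p symbols of w are all 0's and |xy| ≤ p, y lies entirely in the leading 0-block: y = 0^k for some k with 1 ≤ k ≤ p.
Pump with i = 2: xy^2z = 0^{p+k} 1^p. Now n = p+k > p = m, so the condition n ≤ m fails. Thus xy^2z ∉ L.
Contradiction. Therefore L is not regular.

0^{p+k} 1^p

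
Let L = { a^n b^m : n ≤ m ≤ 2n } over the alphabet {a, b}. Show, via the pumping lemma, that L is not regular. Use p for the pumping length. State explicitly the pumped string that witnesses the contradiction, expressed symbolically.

Suppose for contradiction that L is regular, and let p be the pumping length.
Take w = a^p b^p ∈ L (since p ≤ p ≤ 2p), with |w| = 2p ≥ p.
Write w = xyz as guaranteed by the lemma, with |xy| ≤ p and |y| ≥ 1.
Since the first p symbols of w are all a's and |xy| ≤ p, y lies entirely in the leading a-block: y = a^k for some k with 1 ≤ k ≤ p.
Pump with i = 2: xy^2z = a^{p+k} b^p. Now n = p+k > p = m, so the condition n ≤ m fails. Thus xy^2z ∉ L.
Contradiction. Therefore L is not regular.

a^{p+k} b^p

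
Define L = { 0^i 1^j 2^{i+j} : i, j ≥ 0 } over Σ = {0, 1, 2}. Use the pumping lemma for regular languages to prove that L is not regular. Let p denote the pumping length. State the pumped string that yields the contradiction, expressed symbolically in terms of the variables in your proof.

0^{p+k} 1^p 2^{2p}

Assume L is regular. Let p be the pumping length given by the pumping lemma.
Take w = 0^p 1^p 2^{2p} ∈ L (with i=j=p, i+j=2p), |w| = 4p ≥ p.
The pumping lemma gives a decomposition w = xyz where |xy| ≤ p and |y| > 0.
The first p characters of w are 0's, so xy (and hence y) consists only of 0's. Write y = 0^k, 1 ≤ k ≤ p.
Consider xy^2z = 0^{p+k} 1^p 2^{2p}. Now the 0- and 1-counts sum to 2p+k, but the 2-count is 2p ≠ 2p+k. So xy^2z ∉ L.
Contradiction. Therefore L is not regular.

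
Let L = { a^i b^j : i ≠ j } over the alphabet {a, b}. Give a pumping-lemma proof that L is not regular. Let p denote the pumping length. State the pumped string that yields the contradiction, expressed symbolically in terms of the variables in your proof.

a^{p+p!} b^{p+p!}

Toward a contradiction, assume L is regular with pumping length p.
Choose w = a^p b^{p+p!}. Since p ≠ p+p!, w ∈ L; and |w| ≥ p.
Write w = xyz as guaranteed by the lemma, with |xy| ≤ p and |y| ≥ 1.
The first p characters of w are a's, so xy (and hence y) consists only of a's. Write y = a^k, 1 ≤ k ≤ p.
Since 1 ≤ k ≤ p, k divides p!; set t = 1 + p!/k. Then xy^t z has p + (p!/k)·k = p + p! copies of a. Now the a-count equals the b-count, so i ≠ j fails. So xy^t z = a^{p+p!} b^{p+p!} ∉ L.
This contradicts the pumping lemma, so L is not regular.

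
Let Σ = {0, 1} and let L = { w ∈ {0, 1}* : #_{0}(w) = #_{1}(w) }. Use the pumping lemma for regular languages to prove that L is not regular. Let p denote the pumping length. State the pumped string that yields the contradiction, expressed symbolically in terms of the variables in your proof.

0^{p+k} 1^p

Assume L is regular; let p be its pumping constant.
Choose w = 0^p 1^p ∈ L with |w| = 2p ≥ p.
By the pumping lemma, w = xyz with |xy| ≤ p and |y| > 0.
The first p characters of w are 0's, so xy (and hence y) consists only of 0's. Write y = 0^k, 1 ≤ k ≤ p.
Pump with i = 2: xy^2z = 0^{p+k} 1^p has p+k occurrences of 0 but only p of 1. Since k ≥ 1 the counts differ, so xy^2z ∉ L.
This is a contradiction; hence L is not regular.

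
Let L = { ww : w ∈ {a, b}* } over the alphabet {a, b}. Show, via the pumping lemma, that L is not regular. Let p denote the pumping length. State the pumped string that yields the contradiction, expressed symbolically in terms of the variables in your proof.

a^{p+k} b^p a^p b^p

Assume L is regular. Let p be the pumping length given by the pumping lemma.
Take w = a^p b^p a^p b^p = uu where u = a^pb^p; then w ∈ L and |w| = 4p ≥ p.
By the pumping lemma, w = xyz with |xy| ≤ p and y is nonempty.
Since the first p symbols of w are all a's and |xy| ≤ p, y lies entirely in the leading a-block: y = a^k for some k with 1 ≤ k ≤ p.
Pump with i = 2: xy^2z = a^{p+k} b^p a^p b^p, of length 4p+k. Suppose this equals vv. The string starts with a and ends with b, so v does too; thus the boundary between the two copies of v is a b→a transition. There is exactly one such transition, at position 2p+k, so |v| = 2p+k and |vv| = 4p+2k ≠ 4p+k since k ≥ 1. So xy^2z ∉ L.
This is a contradiction; hence L is not regular.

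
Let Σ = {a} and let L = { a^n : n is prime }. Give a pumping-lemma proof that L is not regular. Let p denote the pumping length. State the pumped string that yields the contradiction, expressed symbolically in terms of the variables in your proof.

a^{q(1+k)}

Assume L is regular. Let p be the pumping length given by the pumping lemma.
Let q be a prime with q ≥ p+2 (infinitely many primes exist), and take w = a^q ∈ L with |w| = q ≥ p.
By the pumping lemma, w = xyz with |xy| ≤ p and y is nonempty.
Then y = a^k for some k with 1 ≤ k ≤ p.
Since 1 ≤ k ≤ p, |xz| = q-k. Pump with i = q+1: |xy^{q+1}z| = (q-k)+(q+1)k = q+qk = q(1+k), which is composite (both factors ≥ 2). So xy^{q+1}z = a^{q(1+k)} ∉ L.
Contradiction. Therefore L is not regular.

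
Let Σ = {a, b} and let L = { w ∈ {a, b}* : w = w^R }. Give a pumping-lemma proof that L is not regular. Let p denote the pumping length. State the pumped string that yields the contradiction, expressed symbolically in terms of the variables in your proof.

Assume L is regular; let p be its pumping constant.
Take w = a^p b a^p, a palindrome of length 2p+1 ≥ p.
Write w = xyz as guaranteed by the lemma, with |xy| ≤ p and |y| ≥ 1.
The first p characters of w are a's, so xy (and hence y) consists only of a's. Write y = a^k, 1 ≤ k ≤ p.
Pump with i = 2: xy^2z = a^{p+k} b a^p. Its reverse is a^p b a^{p+k}, which differs from xy^2z since k ≥ 1. So xy^2z is not a palindrome and xy^2z ∉ L.
Contradiction. Therefore L is not regular.

a^{p+k} b a^p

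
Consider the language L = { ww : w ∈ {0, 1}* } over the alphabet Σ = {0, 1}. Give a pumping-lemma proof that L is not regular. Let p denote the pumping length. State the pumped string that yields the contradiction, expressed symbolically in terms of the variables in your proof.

0^{p+k} 1^p 0^p 1^p

Suppose for contradiction that L is regular, and let p be the pumping length.
Take w = 0^p 1^p 0^p 1^p = uu where u = 0^p1^p; then w ∈ L and |w| = 4p ≥ p.
By the pumping lemma, w = xyz with |xy| ≤ p and |y| ≥ 1.
The first p characters of w are 0's, so xy (and hence y) consists only of 0's. Write y = 0^k, 1 ≤ k ≤ p.
Pump with i = 2: xy^2z = 0^{p+k} 1^p 0^p 1^p, of length 4p+k. Suppose this equals vv. The string starts with 0 and ends with 1, so v does too; thus the boundary between the two copies of v is a 1→0 transition. There is exactly one such transition, at position 2p+k, so |v| = 2p+k and |vv| = 4p+2k ≠ 4p+k since k ≥ 1. So xy^2z ∉ L.
Contradiction. Therefore L is not regular.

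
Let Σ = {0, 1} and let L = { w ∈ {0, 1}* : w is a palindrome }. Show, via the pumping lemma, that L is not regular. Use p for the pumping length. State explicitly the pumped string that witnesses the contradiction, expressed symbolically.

Assume L is regular. Let p be the pumping length given by the pumping lemma.
Take w = 0^p 1 0^p, a palindrome of length 2p+1 ≥ p.
Write w = xyz as guaranteed by the lemma, with |xy| ≤ p and |y| ≥ 1.
The first p characters of w are 0's, so xy (and hence y) consists only of 0's. Write y = 0^k, 1 ≤ k ≤ p.
Pump with i = 2: xy^2z = 0^{p+k} 1 0^p. Its reverse is 0^p 1 0^{p+k}, which differs from xy^2z since k ≥ 1. So xy^2z is not a palindrome and xy^2z ∉ L.
This is a contradiction; hence L is not regular.

0^{p+k} 1 0^p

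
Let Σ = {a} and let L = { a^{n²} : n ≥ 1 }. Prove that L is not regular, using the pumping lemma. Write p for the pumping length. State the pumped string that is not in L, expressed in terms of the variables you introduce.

a^{p²+k}

Assume L is regular. Let p be the pumping length given by the pumping lemma.
Take w = a^{p²} ∈ L with |w| = p² ≥ p.
The pumping lemma gives a decomposition w = xyz where |xy| ≤ p and |y| ≥ 1.
Then y = a^k for some k with 1 ≤ k ≤ p.
Pump with i = 2: xy^2z = a^{p²+k}. Since 1 ≤ k ≤ p, p² < p²+k ≤ p²+p < (p+1)², so p²+k lies strictly between consecutive squares and is not a perfect square. So xy^2z ∉ L.
This is a contradiction; hence L is not regular.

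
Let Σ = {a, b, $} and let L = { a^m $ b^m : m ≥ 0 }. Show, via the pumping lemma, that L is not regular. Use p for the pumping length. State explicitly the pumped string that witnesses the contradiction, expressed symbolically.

a^{p+k} $ b^p

Assume L is regular. Let p be the pumping length given by the pumping lemma.
Take w = a^p $ b^p ∈ L with |w| = 2p+1 ≥ p.
By the pumping lemma, w = xyz with |xy| ≤ p and |y| > 0.
Since the first p symbols of w are all a's and |xy| ≤ p, y lies entirely in the leading a-block: y = a^k for some k with 1 ≤ k ≤ p.
Pump with i = 2: xy^2z = a^{p+k} $ b^p, which would require p+k = p. But k ≥ 1, so xy^2z ∉ L.
This contradicts the pumping lemma, so L is not regular.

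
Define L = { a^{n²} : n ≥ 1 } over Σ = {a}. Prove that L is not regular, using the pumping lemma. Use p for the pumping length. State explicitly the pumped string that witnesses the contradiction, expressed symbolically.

a^{p²+k}

Assume L is regular. Let p be the pumping length given by the pumping lemma.
Take w = a^{p²} ∈ L with |w| = p² ≥ p.
By the pumping lemma, w = xyz with |xy| ≤ p and y is nonempty.
Then y = a^k for some k with 1 ≤ k ≤ p.
Pump with i = 2: xy^2z = a^{p²+k}. Since 1 ≤ k ≤ p, p² < p²+k ≤ p²+p < (p+1)², so p²+k lies strictly between consecutive squares and is not a perfect square. So xy^2z ∉ L.
This is a contradiction; hence L is not regular.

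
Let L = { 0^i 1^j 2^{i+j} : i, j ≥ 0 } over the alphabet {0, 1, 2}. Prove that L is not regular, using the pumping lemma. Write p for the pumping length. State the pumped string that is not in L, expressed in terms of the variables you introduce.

0^{p+k} 1^p 2^{2p}

Suppose for contradiction that L is regular, and let p be the pumping length.
Take w = 0^p 1^p 2^{2p} ∈ L (with i=j=p, i+j=2p), |w| = 4p ≥ p.
Write w = xyz as guaranteed by the lemma, with |xy| ≤ p and |y| ≥ 1.
Since the first p symbols of w are all 0's and |xy| ≤ p, y lies entirely in the leading 0-block: y = 0^k for some k with 1 ≤ k ≤ p.
Consider xy^2z = 0^{p+k} 1^p 2^{2p}. Now the 0- and 1-counts sum to 2p+k, but the 2-count is 2p ≠ 2p+k. So xy^2z ∉ L.
This is a contradiction; hence L is not regular.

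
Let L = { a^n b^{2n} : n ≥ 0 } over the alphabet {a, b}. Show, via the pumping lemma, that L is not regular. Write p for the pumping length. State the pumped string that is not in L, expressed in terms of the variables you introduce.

a^{p+k} b^{2p}

Assume L is regular; let p be its pumping constant.
Take w = a^p b^{2p}. Then w ∈ L and |w| = 3p ≥ p.
The pumping lemma gives a decomposition w = xyz where |xy| ≤ p and |y| ≥ 1.
The first p characters of w are a's, so xy (and hence y) consists only of a's. Write y = a^k, 1 ≤ k ≤ p.
Pump with i = 2: xy^2z = a^{p+k} b^{2p}. For this to lie in L we would need 2p = 2(p+k), which forces k = 0. But k ≥ 1, so xy^2z ∉ L.
This is a contradiction; hence L is not regular.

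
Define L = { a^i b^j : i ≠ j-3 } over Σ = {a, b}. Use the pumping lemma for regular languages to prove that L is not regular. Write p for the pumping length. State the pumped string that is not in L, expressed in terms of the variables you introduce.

a^{p+p!} b^{p+p!+3}

Assume L is regular. Let p be the pumping length given by the pumping lemma.
Choose w = a^p b^{p+p!+3}. Since p ≠ (p+p!+3)-3 = p+p!, w ∈ L; and |w| ≥ p.
The pumping lemma gives a decomposition w = xyz where |xy| ≤ p and |y| > 0.
Because |xy| ≤ p and w begins with p copies of a, we have y = a^k with 1 ≤ k ≤ p.
Since 1 ≤ k ≤ p, k divides p!; set t = 1 + p!/k. Then xy^t z has p + (p!/k)·k = p + p! copies of a. Now the a-count is p+p! and (b-count)-3 = (p+p!+3)-3 = p+p!, so i ≠ j-3 fails. So xy^t z = a^{p+p!} b^{p+p!+3} ∉ L.
This is a contradiction; hence L is not regular.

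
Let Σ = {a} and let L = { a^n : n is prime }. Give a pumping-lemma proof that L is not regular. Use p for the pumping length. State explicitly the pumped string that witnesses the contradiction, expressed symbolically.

a^{q(1+k)}

Toward a contradiction, assume L is regular with pumping length p.
Let q be a prime with q ≥ p+2 (infinitely many primes exist), and take w = a^q ∈ L with |w| = q ≥ p.
Write w = xyz as guaranteed by the lemma, with |xy| ≤ p and |y| ≥ 1.
Then y = a^k for some k with 1 ≤ k ≤ p.
Since 1 ≤ k ≤ p, |xz| = q-k. Pump with i = q+1: |xy^{q+1}z| = (q-k)+(q+1)k = q+qk = q(1+k), which is composite (both factors ≥ 2). So xy^{q+1}z = a^{q(1+k)} ∉ L.
This is a contradiction; hence L is not regular.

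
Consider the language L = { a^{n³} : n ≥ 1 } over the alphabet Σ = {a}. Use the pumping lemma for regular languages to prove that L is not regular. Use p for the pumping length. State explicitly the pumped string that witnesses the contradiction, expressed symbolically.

a^{p³+k}

Assume L is regular; let p be its pumping constant.
Take w = a^{p³} ∈ L with |w| = p³ ≥ p.
By the pumping lemma, w = xyz with |xy| ≤ p and |y| > 0.
Then y = a^k for some k with 1 ≤ k ≤ p.
Pump with i = 2: xy^2z = a^{p³+k}. Since 1 ≤ k ≤ p, p³ < p³+k ≤ p³+p < p³+3p²+3p+1 = (p+1)³, so p³+k is not a perfect cube. So xy^2z ∉ L.
This contradicts the pumping lemma, so L is not regular.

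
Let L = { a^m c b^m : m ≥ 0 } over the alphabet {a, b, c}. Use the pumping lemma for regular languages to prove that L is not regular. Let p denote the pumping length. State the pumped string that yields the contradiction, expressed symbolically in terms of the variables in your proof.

a^{p+k} c b^p

Toward a contradiction, assume L is regular with pumping length p.
Take w = a^p c b^p ∈ L with |w| = 2p+1 ≥ p.
The pumping lemma gives a decomposition w = xyz where |xy| ≤ p and y is nonempty.
Because |xy| ≤ p and w begins with p copies of a, we have y = a^k with 1 ≤ k ≤ p.
Pump with i = 2: xy^2z = a^{p+k} c b^p, which would require p+k = p. But k ≥ 1, so xy^2z ∉ L.
Contradiction. Therefore L is not regular.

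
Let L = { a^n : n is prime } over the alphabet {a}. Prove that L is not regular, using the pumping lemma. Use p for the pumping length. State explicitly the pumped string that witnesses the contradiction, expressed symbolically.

a^{q(1+k)}

Assume L is regular. Let p be the pumping length given by the pumping lemma.
Let q be a prime with q ≥ p+2 (infinitely many primes exist), and take w = a^q ∈ L with |w| = q ≥ p.
By the pumping lemma, w = xyz with |xy| ≤ p and |y| > 0.
Then y = a^k for some k with 1 ≤ k ≤ p.
Since 1 ≤ k ≤ p, |xz| = q-k. Pump with i = q+1: |xy^{q+1}z| = (q-k)+(q+1)k = q+qk = q(1+k), which is composite (both factors ≥ 2). So xy^{q+1}z = a^{q(1+k)} ∉ L.
This is a contradiction; hence L is not regular.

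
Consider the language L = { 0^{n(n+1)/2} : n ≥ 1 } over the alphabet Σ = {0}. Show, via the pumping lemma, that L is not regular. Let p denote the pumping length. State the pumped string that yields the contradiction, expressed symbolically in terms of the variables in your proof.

0^{p(p+1)/2+k}

Assume L is regular. Let p be the pumping length given by the pumping lemma.
Take w = 0^{p(p+1)/2} ∈ L with |w| = p(p+1)/2 ≥ p.
By the pumping lemma, w = xyz with |xy| ≤ p and |y| > 0.
Then y = 0^k for some k with 1 ≤ k ≤ p.
Pump with i = 2: xy^2z = 0^{p(p+1)/2+k}. Since 1 ≤ k ≤ p, p(p+1)/2 < p(p+1)/2+k ≤ p(p+1)/2+p < (p+1)(p+2)/2, so p(p+1)/2+k is strictly between consecutive triangular numbers. So xy^2z ∉ L.
This is a contradiction; hence L is not regular.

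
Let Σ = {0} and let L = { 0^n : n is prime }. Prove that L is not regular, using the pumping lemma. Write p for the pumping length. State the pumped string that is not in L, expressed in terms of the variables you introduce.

0^{q(1+k)}

Toward a contradiction, assume L is regular with pumping length p.
Let q be a prime with q ≥ p+2 (infinitely many primes exist), and take w = 0^q ∈ L with |w| = q ≥ p.
By the pumping lemma, w = xyz with |xy| ≤ p and y is nonempty.
Then y = 0^k for some k with 1 ≤ k ≤ p.
Since 1 ≤ k ≤ p, |xz| = q-k. Pump with i = q+1: |xy^{q+1}z| = (q-k)+(q+1)k = q+qk = q(1+k), which is composite (both factors ≥ 2). So xy^{q+1}z = 0^{q(1+k)} ∉ L.
Contradiction. Therefore L is not regular.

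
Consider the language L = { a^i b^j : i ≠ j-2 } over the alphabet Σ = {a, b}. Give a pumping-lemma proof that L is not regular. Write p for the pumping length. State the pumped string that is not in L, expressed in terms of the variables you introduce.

a^{p+p!} b^{p+p!+2}

Suppose for contradiction that L is regular, and let p be the pumping length.
Choose w = a^p b^{p+p!+2}. Since p ≠ (p+p!+2)-2 = p+p!, w ∈ L; and |w| ≥ p.
Write w = xyz as guaranteed by the lemma, with |xy| ≤ p and y is nonempty.
Since the first p symbols of w are all a's and |xy| ≤ p, y lies entirely in the leading a-block: y = a^k for some k with 1 ≤ k ≤ p.
Since 1 ≤ k ≤ p, k divides p!; set t = 1 + p!/k. Then xy^t z has p + (p!/k)·k = p + p! copies of a. Now the a-count is p+p! and (b-count)-2 = (p+p!+2)-2 = p+p!, so i ≠ j-2 fails. So xy^t z = a^{p+p!} b^{p+p!+2} ∉ L.
Contradiction. Therefore L is not regular.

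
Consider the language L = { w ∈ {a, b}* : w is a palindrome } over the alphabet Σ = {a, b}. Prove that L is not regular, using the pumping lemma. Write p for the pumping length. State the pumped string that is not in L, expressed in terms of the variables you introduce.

a^{p+k} b a^p

Toward a contradiction, assume L is regular with pumping length p.
Take w = a^p b a^p, a palindrome of length 2p+1 ≥ p.
Write w = xyz as guaranteed by the lemma, with |xy| ≤ p and y is nonempty.
Because |xy| ≤ p and w begins with p copies of a, we have y = a^k with 1 ≤ k ≤ p.
Pump with i = 2: xy^2z = a^{p+k} b a^p. Its reverse is a^p b a^{p+k}, which differs from xy^2z since k ≥ 1. So xy^2z is not a palindrome and xy^2z ∉ L.
This is a contradiction; hence L is not regular.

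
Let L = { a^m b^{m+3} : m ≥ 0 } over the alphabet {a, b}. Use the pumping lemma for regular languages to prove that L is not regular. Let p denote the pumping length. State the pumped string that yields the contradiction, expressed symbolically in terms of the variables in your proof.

Assume L is regular; let p be its pumping constant.
Choose w = a^p b^{p+3}, which is in L with |w| = 2p+3 ≥ p.
By the pumping lemma, w = xyz with |xy| ≤ p and y is nonempty.
Since the first p symbols of w are all a's and |xy| ≤ p, y lies entirely in the leading a-block: y = a^k for some k with 1 ≤ k ≤ p.
Pump with i = 2: xy^2z = a^{p+k} b^{p+3}. For this to lie in L we would need p+3 = (p+k)+3, which forces k = 0. But k ≥ 1, so xy^2z ∉ L.
This contradicts the pumping lemma, so L is not regular.

a^{p+k} b^{p+3}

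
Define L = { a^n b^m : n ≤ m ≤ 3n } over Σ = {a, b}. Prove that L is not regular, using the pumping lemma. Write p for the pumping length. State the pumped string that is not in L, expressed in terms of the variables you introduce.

Suppose for contradiction that L is regular, and let p be the pumping length.
Take w = a^p b^p ∈ L (since p ≤ p ≤ 3p), with |w| = 2p ≥ p.
By the pumping lemma, w = xyz with |xy| ≤ p and |y| > 0.
Because |xy| ≤ p and w begins with p copies of a, we have y = a^k with 1 ≤ k ≤ p.
Pump with i = 2: xy^2z = a^{p+k} b^p. Now n = p+k > p = m, so the condition n ≤ m fails. Thus xy^2z ∉ L.
This is a contradiction; hence L is not regular.

a^{p+k} b^p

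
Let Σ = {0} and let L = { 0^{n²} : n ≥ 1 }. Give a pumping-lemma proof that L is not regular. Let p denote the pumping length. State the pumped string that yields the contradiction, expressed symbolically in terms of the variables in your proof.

Toward a contradiction, assume L is regular with pumping length p.
Take w = 0^{p²} ∈ L with |w| = p² ≥ p.
Write w = xyz as guaranteed by the lemma, with |xy| ≤ p and |y| > 0.
Then y = 0^k for some k with 1 ≤ k ≤ p.
Pump with i = 2: xy^2z = 0^{p²+k}. Since 1 ≤ k ≤ p, p² < p²+k ≤ p²+p < (p+1)², so p²+k lies strictly between consecutive squares and is not a perfect square. So xy^2z ∉ L.
Contradiction. Therefore L is not regular.

0^{p²+k}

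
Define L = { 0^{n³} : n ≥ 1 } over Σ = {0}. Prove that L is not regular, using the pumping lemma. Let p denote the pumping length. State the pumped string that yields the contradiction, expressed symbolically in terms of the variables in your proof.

Suppose for contradiction that L is regular, and let p be the pumping length.
Take w = 0^{p³} ∈ L with |w| = p³ ≥ p.
By the pumping lemma, w = xyz with |xy| ≤ p and |y| ≥ 1.
Then y = 0^k for some k with 1 ≤ k ≤ p.
Pump with i = 2: xy^2z = 0^{p³+k}. Since 1 ≤ k ≤ p, p³ < p³+k ≤ p³+p < p³+3p²+3p+1 = (p+1)³, so p³+k is not a perfect cube. So xy^2z ∉ L.
This is a contradiction; hence L is not regular.

0^{p³+k}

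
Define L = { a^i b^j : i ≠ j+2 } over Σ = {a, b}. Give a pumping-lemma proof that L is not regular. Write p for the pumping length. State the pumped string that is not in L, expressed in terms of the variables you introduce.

a^{p+p!} b^{p+p!-2}

Assume L is regular. Let p be the pumping length given by the pumping lemma.
Choose w = a^p b^{p+p!-2}. Since p ≠ (p+p!-2)+2 = p+p!, w ∈ L; and |w| ≥ p.
By the pumping lemma, w = xyz with |xy| ≤ p and |y| > 0.
Since the first p symbols of w are all a's and |xy| ≤ p, y lies entirely in the leading a-block: y = a^k for some k with 1 ≤ k ≤ p.
Since 1 ≤ k ≤ p, k divides p!; set t = 1 + p!/k. Then xy^t z has p + (p!/k)·k = p + p! copies of a. Now the a-count is p+p! and (b-count)+2 = (p+p!-2)+2 = p+p!, so i ≠ j+2 fails. So xy^t z = a^{p+p!} b^{p+p!-2} ∉ L.
This is a contradiction; hence L is not regular.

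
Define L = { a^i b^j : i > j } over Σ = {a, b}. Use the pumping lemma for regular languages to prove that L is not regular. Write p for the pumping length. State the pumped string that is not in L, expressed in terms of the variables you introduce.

a^{p+1-k} b^p

Assume L is regular. Let p be the pumping length given by the pumping lemma.
Choose w = a^{p+1} b^p ∈ L, with |w| = 2p+1 ≥ p.
Write w = xyz as guaranteed by the lemma, with |xy| ≤ p and |y| ≥ 1.
Because |xy| ≤ p and w begins with p copies of a, we have y = a^k with 1 ≤ k ≤ p.
Consider xy^0z = xz = a^{p+1-k} b^p. Since k ≥ 1, the a-count p+1-k is at most p, so i > j fails; thus xz ∉ L.
Contradiction. Therefore L is not regular.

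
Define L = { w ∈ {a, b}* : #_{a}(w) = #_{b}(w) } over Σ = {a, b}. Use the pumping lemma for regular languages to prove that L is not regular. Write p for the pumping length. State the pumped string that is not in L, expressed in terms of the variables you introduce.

a^{p+k} b^p

Assume L is regular; let p be its pumping constant.
Choose w = a^p b^p ∈ L with |w| = 2p ≥ p.
By the pumping lemma, w = xyz with |xy| ≤ p and y is nonempty.
The first p characters of w are a's, so xy (and hence y) consists only of a's. Write y = a^k, 1 ≤ k ≤ p.
Pump with i = 2: xy^2z = a^{p+k} b^p has p+k occurrences of a but only p of b. Since k ≥ 1 the counts differ, so xy^2z ∉ L.
This contradicts the pumping lemma, so L is not regular.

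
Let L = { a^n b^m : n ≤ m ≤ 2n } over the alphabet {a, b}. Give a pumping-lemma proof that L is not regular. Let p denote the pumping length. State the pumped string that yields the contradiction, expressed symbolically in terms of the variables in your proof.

Assume L is regular. Let p be the pumping length given by the pumping lemma.
Take w = a^p b^p ∈ L (since p ≤ p ≤ 2p), with |w| = 2p ≥ p.
The pumping lemma gives a decomposition w = xyz where |xy| ≤ p and y is nonempty.
The first p characters of w are a's, so xy (and hence y) consists only of a's. Write y = a^k, 1 ≤ k ≤ p.
Pump with i = 2: xy^2z = a^{p+k} b^p. Now n = p+k > p = m, so the condition n ≤ m fails. Thus xy^2z ∉ L.
This contradicts the pumping lemma, so L is not regular.

a^{p+k} b^p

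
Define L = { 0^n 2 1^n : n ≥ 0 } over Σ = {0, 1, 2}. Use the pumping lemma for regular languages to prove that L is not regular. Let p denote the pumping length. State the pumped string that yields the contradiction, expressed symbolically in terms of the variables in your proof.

Assume L is regular; let p be its pumping constant.
Take w = 0^p 2 1^p ∈ L with |w| = 2p+1 ≥ p.
The pumping lemma gives a decomposition w = xyz where |xy| ≤ p and |y| > 0.
The first p characters of w are 0's, so xy (and hence y) consists only of 0's. Write y = 0^k, 1 ≤ k ≤ p.
Pump with i = 2: xy^2z = 0^{p+k} 2 1^p, which would require p+k = p. But k ≥ 1, so xy^2z ∉ L.
This contradicts the pumping lemma, so L is not regular.

0^{p+k} 2 1^p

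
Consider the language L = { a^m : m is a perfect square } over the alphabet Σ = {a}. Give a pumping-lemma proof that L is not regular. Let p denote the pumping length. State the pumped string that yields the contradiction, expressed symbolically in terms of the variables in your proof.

Assume L is regular; let p be its pumping constant.
Take w = a^{p²} ∈ L with |w| = p² ≥ p.
By the pumping lemma, w = xyz with |xy| ≤ p and |y| > 0.
Then y = a^k for some k with 1 ≤ k ≤ p.
Pump with i = 2: xy^2z = a^{p²+k}. Since 1 ≤ k ≤ p, p² < p²+k ≤ p²+p < (p+1)², so p²+k lies strictly between consecutive squares and is not a perfect square. So xy^2z ∉ L.
This is a contradiction; hence L is not regular.

a^{p²+k}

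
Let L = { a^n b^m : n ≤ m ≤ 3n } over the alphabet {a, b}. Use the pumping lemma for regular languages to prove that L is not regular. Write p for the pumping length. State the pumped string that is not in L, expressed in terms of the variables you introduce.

a^{p+k} b^p

Assume L is regular. Let p be the pumping length given by the pumping lemma.
Take w = a^p b^p ∈ L (since p ≤ p ≤ 3p), with |w| = 2p ≥ p.
Write w = xyz as guaranteed by the lemma, with |xy| ≤ p and |y| > 0.
Because |xy| ≤ p and w begins with p copies of a, we have y = a^k with 1 ≤ k ≤ p.
Pump with i = 2: xy^2z = a^{p+k} b^p. Now n = p+k > p = m, so the condition n ≤ m fails. Thus xy^2z ∉ L.
This is a contradiction; hence L is not regular.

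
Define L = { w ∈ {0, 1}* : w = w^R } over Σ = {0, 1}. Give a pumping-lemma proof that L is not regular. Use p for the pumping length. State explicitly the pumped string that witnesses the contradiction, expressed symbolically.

Assume L is regular; let p be its pumping constant.
Take w = 0^p 1 0^p, a palindrome of length 2p+1 ≥ p.
The pumping lemma gives a decomposition w = xyz where |xy| ≤ p and y is nonempty.
The first p characters of w are 0's, so xy (and hence y) consists only of 0's. Write y = 0^k, 1 ≤ k ≤ p.
Pump with i = 2: xy^2z = 0^{p+k} 1 0^p. Its reverse is 0^p 1 0^{p+k}, which differs from xy^2z since k ≥ 1. So xy^2z is not a palindrome and xy^2z ∉ L.
This contradicts the pumping lemma, so L is not regular.

0^{p+k} 1 0^p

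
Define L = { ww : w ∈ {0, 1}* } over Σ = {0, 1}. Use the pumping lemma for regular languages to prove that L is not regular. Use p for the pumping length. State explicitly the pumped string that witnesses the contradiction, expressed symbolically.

Toward a contradiction, assume L is regular with pumping length p.
Take w = 0^p 1^p 0^p 1^p = uu where u = 0^p1^p; then w ∈ L and |w| = 4p ≥ p.
Write w = xyz as guaranteed by the lemma, with |xy| ≤ p and |y| > 0.
Since the first p symbols of w are all 0's and |xy| ≤ p, y lies entirely in the leading 0-block: y = 0^k for some k with 1 ≤ k ≤ p.
Pump with i = 2: xy^2z = 0^{p+k} 1^p 0^p 1^p, of length 4p+k. Suppose this equals vv. The string starts with 0 and ends with 1, so v does too; thus the boundary between the two copies of v is a 1→0 transition. There is exactly one such transition, at position 2p+k, so |v| = 2p+k and |vv| = 4p+2k ≠ 4p+k since k ≥ 1. So xy^2z ∉ L.
This is a contradiction; hence L is not regular.

0^{p+k} 1^p 0^p 1^p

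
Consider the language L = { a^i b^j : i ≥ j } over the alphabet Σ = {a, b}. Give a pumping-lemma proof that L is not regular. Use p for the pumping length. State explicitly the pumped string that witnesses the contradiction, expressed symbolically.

Toward a contradiction, assume L is regular with pumping length p.
Choose w = a^p b^p ∈ L, with |w| = 2p ≥ p.
The pumping lemma gives a decomposition w = xyz where |xy| ≤ p and y is nonempty.
The first p characters of w are a's, so xy (and hence y) consists only of a's. Write y = a^k, 1 ≤ k ≤ p.
Consider xy^0z = xz = a^{p-k} b^p. Since k ≥ 1, the a-count p-k is less than p, so i ≥ j fails; thus xz ∉ L.
This is a contradiction; hence L is not regular.

a^{p-k} b^p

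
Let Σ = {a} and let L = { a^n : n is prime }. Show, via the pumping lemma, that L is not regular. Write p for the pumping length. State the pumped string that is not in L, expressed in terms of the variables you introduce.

Assume L is regular. Let p be the pumping length given by the pumping lemma.
Let q be a prime with q ≥ p+2 (infinitely many primes exist), and take w = a^q ∈ L with |w| = q ≥ p.
By the pumping lemma, w = xyz with |xy| ≤ p and |y| ≥ 1.
Then y = a^k for some k with 1 ≤ k ≤ p.
Since 1 ≤ k ≤ p, |xz| = q-k. Pump with i = q+1: |xy^{q+1}z| = (q-k)+(q+1)k = q+qk = q(1+k), which is composite (both factors ≥ 2). So xy^{q+1}z = a^{q(1+k)} ∉ L.
Contradiction. Therefore L is not regular.

a^{q(1+k)}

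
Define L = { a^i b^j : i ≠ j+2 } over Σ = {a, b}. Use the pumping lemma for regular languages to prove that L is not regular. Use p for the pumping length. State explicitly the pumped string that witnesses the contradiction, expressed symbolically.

a^{p+p!} b^{p+p!-2}

Toward a contradiction, assume L is regular with pumping length p.
Choose w = a^p b^{p+p!-2}. Since p ≠ (p+p!-2)+2 = p+p!, w ∈ L; and |w| ≥ p.
By the pumping lemma, w = xyz with |xy| ≤ p and |y| ≥ 1.
The first p characters of w are a's, so xy (and hence y) consists only of a's. Write y = a^k, 1 ≤ k ≤ p.
Since 1 ≤ k ≤ p, k divides p!; set t = 1 + p!/k. Then xy^t z has p + (p!/k)·k = p + p! copies of a. Now the a-count is p+p! and (b-count)+2 = (p+p!-2)+2 = p+p!, so i ≠ j+2 fails. So xy^t z = a^{p+p!} b^{p+p!-2} ∉ L.
Contradiction. Therefore L is not regular.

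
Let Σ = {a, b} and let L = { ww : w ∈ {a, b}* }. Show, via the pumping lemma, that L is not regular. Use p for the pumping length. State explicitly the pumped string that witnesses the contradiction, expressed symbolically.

Assume L is regular. Let p be the pumping length given by the pumping lemma.
Take w = a^p b^p a^p b^p = uu where u = a^pb^p; then w ∈ L and |w| = 4p ≥ p.
The pumping lemma gives a decomposition w = xyz where |xy| ≤ p and y is nonempty.
Because |xy| ≤ p and w begins with p copies of a, we have y = a^k with 1 ≤ k ≤ p.
Pump with i = 2: xy^2z = a^{p+k} b^p a^p b^p, of length 4p+k. Suppose this equals vv. The string starts with a and ends with b, so v does too; thus the boundary between the two copies of v is a b→a transition. There is exactly one such transition, at position 2p+k, so |v| = 2p+k and |vv| = 4p+2k ≠ 4p+k since k ≥ 1. So xy^2z ∉ L.
This is a contradiction; hence L is not regular.

a^{p+k} b^p a^p b^p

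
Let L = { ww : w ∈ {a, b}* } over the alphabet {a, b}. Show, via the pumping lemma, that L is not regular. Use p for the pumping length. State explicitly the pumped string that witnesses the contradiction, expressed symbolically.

Suppose for contradiction that L is regular, and let p be the pumping length.
Take w = a^p b^p a^p b^p = uu where u = a^pb^p; then w ∈ L and |w| = 4p ≥ p.
By the pumping lemma, w = xyz with |xy| ≤ p and |y| ≥ 1.
The first p characters of w are a's, so xy (and hence y) consists only of a's. Write y = a^k, 1 ≤ k ≤ p.
Pump with i = 2: xy^2z = a^{p+k} b^p a^p b^p, of length 4p+k. Suppose this equals vv. The string starts with a and ends with b, so v does too; thus the boundary between the two copies of v is a b→a transition. There is exactly one such transition, at position 2p+k, so |v| = 2p+k and |vv| = 4p+2k ≠ 4p+k since k ≥ 1. So xy^2z ∉ L.
This contradicts the pumping lemma, so L is not regular.

a^{p+k} b^p a^p b^p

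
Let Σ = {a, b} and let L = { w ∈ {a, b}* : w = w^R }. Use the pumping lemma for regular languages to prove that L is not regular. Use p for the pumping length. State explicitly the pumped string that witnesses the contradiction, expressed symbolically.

a^{p+k} b a^p

Assume L is regular. Let p be the pumping length given by the pumping lemma.
Take w = a^p b a^p, a palindrome of length 2p+1 ≥ p.
Write w = xyz as guaranteed by the lemma, with |xy| ≤ p and |y| > 0.
Because |xy| ≤ p and w begins with p copies of a, we have y = a^k with 1 ≤ k ≤ p.
Pump with i = 2: xy^2z = a^{p+k} b a^p. Its reverse is a^p b a^{p+k}, which differs from xy^2z since k ≥ 1. So xy^2z is not a palindrome and xy^2z ∉ L.
Contradiction. Therefore L is not regular.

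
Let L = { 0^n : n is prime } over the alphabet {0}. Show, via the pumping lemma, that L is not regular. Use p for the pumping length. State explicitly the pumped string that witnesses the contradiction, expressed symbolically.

0^{q(1+k)}

Suppose for contradiction that L is regular, and let p be the pumping length.
Let q be a prime with q ≥ p+2 (infinitely many primes exist), and take w = 0^q ∈ L with |w| = q ≥ p.
By the pumping lemma, w = xyz with |xy| ≤ p and y is nonempty.
Then y = 0^k for some k with 1 ≤ k ≤ p.
Since 1 ≤ k ≤ p, |xz| = q-k. Pump with i = q+1: |xy^{q+1}z| = (q-k)+(q+1)k = q+qk = q(1+k), which is composite (both factors ≥ 2). So xy^{q+1}z = 0^{q(1+k)} ∉ L.
Contradiction. Therefore L is not regular.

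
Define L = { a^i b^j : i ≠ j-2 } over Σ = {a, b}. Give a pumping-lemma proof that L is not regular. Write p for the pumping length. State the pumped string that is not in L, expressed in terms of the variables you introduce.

a^{p+p!} b^{p+p!+2}

Assume L is regular; let p be its pumping constant.
Choose w = a^p b^{p+p!+2}. Since p ≠ (p+p!+2)-2 = p+p!, w ∈ L; and |w| ≥ p.
By the pumping lemma, w = xyz with |xy| ≤ p and y is nonempty.
The first p characters of w are a's, so xy (and hence y) consists only of a's. Write y = a^k, 1 ≤ k ≤ p.
Since 1 ≤ k ≤ p, k divides p!; set t = 1 + p!/k. Then xy^t z has p + (p!/k)·k = p + p! copies of a. Now the a-count is p+p! and (b-count)-2 = (p+p!+2)-2 = p+p!, so i ≠ j-2 fails. So xy^t z = a^{p+p!} b^{p+p!+2} ∉ L.
This is a contradiction; hence L is not regular.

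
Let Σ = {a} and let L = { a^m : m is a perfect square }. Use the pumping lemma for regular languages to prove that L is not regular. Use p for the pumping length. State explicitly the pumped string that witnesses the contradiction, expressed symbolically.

a^{p²+k}

Assume L is regular; let p be its pumping constant.
Take w = a^{p²} ∈ L with |w| = p² ≥ p.
The pumping lemma gives a decomposition w = xyz where |xy| ≤ p and |y| > 0.
Then y = a^k for some k with 1 ≤ k ≤ p.
Pump with i = 2: xy^2z = a^{p²+k}. Since 1 ≤ k ≤ p, p² < p²+k ≤ p²+p < (p+1)², so p²+k lies strictly between consecutive squares and is not a perfect square. So xy^2z ∉ L.
This is a contradiction; hence L is not regular.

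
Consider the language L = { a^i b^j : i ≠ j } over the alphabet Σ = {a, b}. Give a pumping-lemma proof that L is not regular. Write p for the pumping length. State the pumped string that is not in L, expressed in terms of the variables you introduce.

Assume L is regular. Let p be the pumping length given by the pumping lemma.
Choose w = a^p b^{p+p!}. Since p ≠ p+p!, w ∈ L; and |w| ≥ p.
The pumping lemma gives a decomposition w = xyz where |xy| ≤ p and |y| > 0.
Since the first p symbols of w are all a's and |xy| ≤ p, y lies entirely in the leading a-block: y = a^k for some k with 1 ≤ k ≤ p.
Since 1 ≤ k ≤ p, k divides p!; set t = 1 + p!/k. Then xy^t z has p + (p!/k)·k = p + p! copies of a. Now the a-count equals the b-count, so i ≠ j fails. So xy^t z = a^{p+p!} b^{p+p!} ∉ L.
This is a contradiction; hence L is not regular.

a^{p+p!} b^{p+p!}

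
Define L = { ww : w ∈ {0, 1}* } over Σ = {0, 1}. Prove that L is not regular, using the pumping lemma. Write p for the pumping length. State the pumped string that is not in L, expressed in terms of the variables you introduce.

0^{p+k} 1^p 0^p 1^p

Suppose for contradiction that L is regular, and let p be the pumping length.
Take w = 0^p 1^p 0^p 1^p = uu where u = 0^p1^p; then w ∈ L and |w| = 4p ≥ p.
By the pumping lemma, w = xyz with |xy| ≤ p and |y| > 0.
Since the first p symbols of w are all 0's and |xy| ≤ p, y lies entirely in the leading 0-block: y = 0^k for some k with 1 ≤ k ≤ p.
Pump with i = 2: xy^2z = 0^{p+k} 1^p 0^p 1^p, of length 4p+k. Suppose this equals vv. The string starts with 0 and ends with 1, so v does too; thus the boundary between the two copies of v is a 1→0 transition. There is exactly one such transition, at position 2p+k, so |v| = 2p+k and |vv| = 4p+2k ≠ 4p+k since k ≥ 1. So xy^2z ∉ L.
Contradiction. Therefore L is not regular.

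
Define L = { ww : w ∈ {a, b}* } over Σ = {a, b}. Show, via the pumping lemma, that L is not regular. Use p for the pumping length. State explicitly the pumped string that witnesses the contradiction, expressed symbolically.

a^{p+k} b^p a^p b^p

Assume L is regular. Let p be the pumping length given by the pumping lemma.
Take w = a^p b^p a^p b^p = uu where u = a^pb^p; then w ∈ L and |w| = 4p ≥ p.
By the pumping lemma, w = xyz with |xy| ≤ p and |y| > 0.
Since the first p symbols of w are all a's and |xy| ≤ p, y lies entirely in the leading a-block: y = a^k for some k with 1 ≤ k ≤ p.
Pump with i = 2: xy^2z = a^{p+k} b^p a^p b^p, of length 4p+k. Suppose this equals vv. The string starts with a and ends with b, so v does too; thus the boundary between the two copies of v is a b→a transition. There is exactly one such transition, at position 2p+k, so |v| = 2p+k and |vv| = 4p+2k ≠ 4p+k since k ≥ 1. So xy^2z ∉ L.
This is a contradiction; hence L is not regular.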